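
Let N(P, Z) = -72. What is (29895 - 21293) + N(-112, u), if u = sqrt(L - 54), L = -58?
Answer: 8530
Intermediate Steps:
u = 4*I*sqrt(7) (u = sqrt(-58 - 54) = sqrt(-112) = 4*I*sqrt(7) ≈ 10.583*I)
(29895 - 21293) + N(-112, u) = (29895 - 21293) - 72 = 8602 - 72 = 8530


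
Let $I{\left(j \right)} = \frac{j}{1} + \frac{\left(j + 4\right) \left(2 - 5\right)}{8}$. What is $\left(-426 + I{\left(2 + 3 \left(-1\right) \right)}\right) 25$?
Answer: $- \frac{85625}{8} \approx -10703.0$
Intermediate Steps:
$I{\left(j \right)} = - \frac{3}{2} + \frac{5 j}{8}$ ($I{\left(j \right)} = j 1 + \left(4 + j\right) \left(-3\right) \frac{1}{8} = j + \left(-12 - 3 j\right) \frac{1}{8} = j - \left(\frac{3}{2} + \frac{3 j}{8}\right) = - \frac{3}{2} + \frac{5 j}{8}$)
$\left(-426 + I{\left(2 + 3 \left(-1\right) \right)}\right) 25 = \left(-426 - \left(\frac{3}{2} - \frac{5 \left(2 + 3 \left(-1\right)\right)}{8}\right)\right) 25 = \left(-426 - \left(\frac{3}{2} - \frac{5 \left(2 - 3\right)}{8}\right)\right) 25 = \left(-426 + \left(- \frac{3}{2} + \frac{5}{8} \left(-1\right)\right)\right) 25 = \left(-426 - \frac{17}{8}\right) 25 = \left(- \frac{3425}{8}\right) 25 = - \frac{85625}{8}$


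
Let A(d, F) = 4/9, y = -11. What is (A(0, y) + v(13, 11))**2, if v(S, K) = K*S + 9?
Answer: 1882384/81 ≈ 23239.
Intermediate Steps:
v(S, K) = 9 + K*S
A(d, F) = 4/9 (A(d, F) = 4*(1/9) = 4/9)
(A(0, y) + v(13, 11))**2 = (4/9 + (9 + 11*13))**2 = (4/9 + (9 + 143))**2 = (4/9 + 152)**2 = (1372/9)**2 = 1882384/81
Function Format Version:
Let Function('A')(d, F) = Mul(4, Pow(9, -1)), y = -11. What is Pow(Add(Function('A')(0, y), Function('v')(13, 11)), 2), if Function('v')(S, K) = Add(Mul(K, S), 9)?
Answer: Rational(1882384, 81) ≈ 23239.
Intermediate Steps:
Function('v')(S, K) = Add(9, Mul(K, S))
Function('A')(d, F) = Rational(4, 9) (Function('A')(d, F) = Mul(4, Rational(1, 9)) = Rational(4, 9))
Pow(Add(Function('A')(0, y), Function('v')(13, 11)), 2) = Pow(Add(Rational(4, 9), Add(9, Mul(11, 13))), 2) = Pow(Add(Rational(4, 9), Add(9, 143)), 2) = Pow(Add(Rational(4, 9), 152), 2) = Pow(Rational(1372, 9), 2) = Rational(1882384, 81)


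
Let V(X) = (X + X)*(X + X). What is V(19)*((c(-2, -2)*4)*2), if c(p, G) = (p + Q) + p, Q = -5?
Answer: -103968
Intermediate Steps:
V(X) = 4*X² (V(X) = (2*X)*(2*X) = 4*X²)
c(p, G) = -5 + 2*p (c(p, G) = (p - 5) + p = (-5 + p) + p = -5 + 2*p)
V(19)*((c(-2, -2)*4)*2) = (4*19²)*(((-5 + 2*(-2))*4)*2) = (4*361)*(((-5 - 4)*4)*2) = 1444*(-9*4*2) = 1444*(-36*2) = 1444*(-72) = -103968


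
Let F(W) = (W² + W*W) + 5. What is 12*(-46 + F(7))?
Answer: 684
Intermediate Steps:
F(W) = 5 + 2*W² (F(W) = (W² + W²) + 5 = 2*W² + 5 = 5 + 2*W²)
12*(-46 + F(7)) = 12*(-46 + (5 + 2*7²)) = 12*(-46 + (5 + 2*49)) = 12*(-46 + (5 + 98)) = 12*(-46 + 103) = 12*57 = 684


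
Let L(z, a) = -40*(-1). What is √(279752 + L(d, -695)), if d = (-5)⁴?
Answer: 12*√1943 ≈ 528.95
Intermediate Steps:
d = 625
L(z, a) = 40
√(279752 + L(d, -695)) = √(279752 + 40) = √279792 = 12*√1943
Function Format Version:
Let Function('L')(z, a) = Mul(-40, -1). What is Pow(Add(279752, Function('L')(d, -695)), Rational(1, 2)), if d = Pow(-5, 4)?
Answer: Mul(12, Pow(1943, Rational(1, 2))) ≈ 528.95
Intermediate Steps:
d = 625
Function('L')(z, a) = 40
Pow(Add(279752, Function('L')(d, -695)), Rational(1, 2)) = Pow(Add(279752, 40), Rational(1, 2)) = Pow(279792, Rational(1, 2)) = Mul(12, Pow(1943, Rational(1, 2)))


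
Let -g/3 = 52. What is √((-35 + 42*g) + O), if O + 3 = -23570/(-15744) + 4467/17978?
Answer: I*√515446175795839221/8845176 ≈ 81.168*I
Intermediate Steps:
g = -156 (g = -3*52 = -156)
O = -88766747/70761408 (O = -3 + (-23570/(-15744) + 4467/17978) = -3 + (-23570*(-1/15744) + 4467*(1/17978)) = -3 + (11785/7872 + 4467/17978) = -3 + 123517477/70761408 = -88766747/70761408 ≈ -1.2545)
√((-35 + 42*g) + O) = √((-35 + 42*(-156)) - 88766747/70761408) = √((-35 - 6552) - 88766747/70761408) = √(-6587 - 88766747/70761408) = √(-466194161243/70761408) = I*√515446175795839221/8845176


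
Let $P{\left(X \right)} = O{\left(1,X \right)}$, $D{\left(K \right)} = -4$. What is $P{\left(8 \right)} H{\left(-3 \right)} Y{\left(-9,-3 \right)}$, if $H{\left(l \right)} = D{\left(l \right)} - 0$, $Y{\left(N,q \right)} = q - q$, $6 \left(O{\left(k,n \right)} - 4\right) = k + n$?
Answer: $0$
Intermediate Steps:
$O{\left(k,n \right)} = 4 + \frac{k}{6} + \frac{n}{6}$ ($O{\left(k,n \right)} = 4 + \frac{k + n}{6} = 4 + \left(\frac{k}{6} + \frac{n}{6}\right) = 4 + \frac{k}{6} + \frac{n}{6}$)
$Y{\left(N,q \right)} = 0$
$H{\left(l \right)} = -4$ ($H{\left(l \right)} = -4 - 0 = -4 + 0 = -4$)
$P{\left(X \right)} = \frac{25}{6} + \frac{X}{6}$ ($P{\left(X \right)} = 4 + \frac{1}{6} \cdot 1 + \frac{X}{6} = 4 + \frac{1}{6} + \frac{X}{6} = \frac{25}{6} + \frac{X}{6}$)
$P{\left(8 \right)} H{\left(-3 \right)} Y{\left(-9,-3 \right)} = \left(\frac{25}{6} + \frac{1}{6} \cdot 8\right) \left(\left(-4\right) 0\right) = \left(\frac{25}{6} + \frac{4}{3}\right) 0 = \frac{11}{2} \cdot 0 = 0$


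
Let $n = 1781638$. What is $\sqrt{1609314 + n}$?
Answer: $2 \sqrt{847738} \approx 1841.5$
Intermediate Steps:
$\sqrt{1609314 + n} = \sqrt{1609314 + 1781638} = \sqrt{3390952} = 2 \sqrt{847738}$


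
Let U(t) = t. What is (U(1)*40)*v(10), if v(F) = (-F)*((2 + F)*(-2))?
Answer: 9600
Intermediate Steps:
v(F) = -F*(-4 - 2*F) (v(F) = (-F)*(-4 - 2*F) = -F*(-4 - 2*F))
(U(1)*40)*v(10) = (1*40)*(2*10*(2 + 10)) = 40*(2*10*12) = 40*240 = 9600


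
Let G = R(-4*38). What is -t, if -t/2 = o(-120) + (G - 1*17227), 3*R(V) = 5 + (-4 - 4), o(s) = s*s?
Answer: -5656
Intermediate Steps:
o(s) = s²
R(V) = -1 (R(V) = (5 + (-4 - 4))/3 = (5 - 8)/3 = (⅓)*(-3) = -1)
G = -1
t = 5656 (t = -2*((-120)² + (-1 - 1*17227)) = -2*(14400 + (-1 - 17227)) = -2*(14400 - 17228) = -2*(-2828) = 5656)
-t = -1*5656 = -5656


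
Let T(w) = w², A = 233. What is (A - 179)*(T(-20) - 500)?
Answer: -5400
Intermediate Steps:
(A - 179)*(T(-20) - 500) = (233 - 179)*((-20)² - 500) = 54*(400 - 500) = 54*(-100) = -5400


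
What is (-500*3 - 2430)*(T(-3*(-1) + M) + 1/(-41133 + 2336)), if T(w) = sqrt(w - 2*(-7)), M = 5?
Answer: 3930/38797 - 3930*sqrt(22) ≈ -18433.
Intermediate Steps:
T(w) = sqrt(14 + w) (T(w) = sqrt(w + 14) = sqrt(14 + w))
(-500*3 - 2430)*(T(-3*(-1) + M) + 1/(-41133 + 2336)) = (-500*3 - 2430)*(sqrt(14 + (-3*(-1) + 5)) + 1/(-41133 + 2336)) = (-1500 - 2430)*(sqrt(14 + (3 + 5)) + 1/(-38797)) = -3930*(sqrt(14 + 8) - 1/38797) = -3930*(sqrt(22) - 1/38797) = -3930*(-1/38797 + sqrt(22)) = 3930/38797 - 3930*sqrt(22)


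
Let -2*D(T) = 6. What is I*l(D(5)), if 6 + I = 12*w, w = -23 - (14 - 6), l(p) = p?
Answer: 1134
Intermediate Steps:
D(T) = -3 (D(T) = -½*6 = -3)
w = -31 (w = -23 - 1*8 = -23 - 8 = -31)
I = -378 (I = -6 + 12*(-31) = -6 - 372 = -378)
I*l(D(5)) = -378*(-3) = 1134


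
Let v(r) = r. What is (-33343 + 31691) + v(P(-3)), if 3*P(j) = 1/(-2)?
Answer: -9913/6 ≈ -1652.2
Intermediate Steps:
P(j) = -⅙ (P(j) = (⅓)/(-2) = (⅓)*(-½) = -⅙)
(-33343 + 31691) + v(P(-3)) = (-33343 + 31691) - ⅙ = -1652 - ⅙ = -9913/6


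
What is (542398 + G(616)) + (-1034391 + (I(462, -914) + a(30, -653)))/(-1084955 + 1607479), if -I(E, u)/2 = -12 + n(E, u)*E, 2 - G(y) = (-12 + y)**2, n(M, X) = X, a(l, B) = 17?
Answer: 46395856101/261262 ≈ 1.7758e+5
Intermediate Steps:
G(y) = 2 - (-12 + y)**2
I(E, u) = 24 - 2*E*u (I(E, u) = -2*(-12 + u*E) = -2*(-12 + E*u) = 24 - 2*E*u)
(542398 + G(616)) + (-1034391 + (I(462, -914) + a(30, -653)))/(-1084955 + 1607479) = (542398 + (2 - (-12 + 616)**2)) + (-1034391 + ((24 - 2*462*(-914)) + 17))/(-1084955 + 1607479) = (542398 + (2 - 1*604**2)) + (-1034391 + ((24 + 844536) + 17))/522524 = (542398 + (2 - 1*364816)) + (-1034391 + (844560 + 17))*(1/522524) = (542398 + (2 - 364816)) + (-1034391 + 844577)*(1/522524) = (542398 - 364814) - 189814*1/522524 = 177584 - 94907/261262 = 46395856101/261262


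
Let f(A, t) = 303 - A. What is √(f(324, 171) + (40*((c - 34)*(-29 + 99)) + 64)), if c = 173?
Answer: √389243 ≈ 623.89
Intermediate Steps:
√(f(324, 171) + (40*((c - 34)*(-29 + 99)) + 64)) = √((303 - 1*324) + (40*((173 - 34)*(-29 + 99)) + 64)) = √((303 - 324) + (40*(139*70) + 64)) = √(-21 + (40*9730 + 64)) = √(-21 + (389200 + 64)) = √(-21 + 389264) = √389243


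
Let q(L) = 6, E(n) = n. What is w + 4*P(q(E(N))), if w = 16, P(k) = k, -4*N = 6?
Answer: 40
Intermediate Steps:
N = -3/2 (N = -1/4*6 = -3/2 ≈ -1.5000)
w + 4*P(q(E(N))) = 16 + 4*6 = 16 + 24 = 40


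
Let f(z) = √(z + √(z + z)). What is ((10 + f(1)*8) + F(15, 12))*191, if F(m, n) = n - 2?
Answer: 3820 + 1528*√(1 + √2) ≈ 6194.2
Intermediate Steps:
F(m, n) = -2 + n
f(z) = √(z + √2*√z) (f(z) = √(z + √(2*z)) = √(z + √2*√z))
((10 + f(1)*8) + F(15, 12))*191 = ((10 + √(1 + √2*√1)*8) + (-2 + 12))*191 = ((10 + √(1 + √2*1)*8) + 10)*191 = ((10 + √(1 + √2)*8) + 10)*191 = ((10 + 8*√(1 + √2)) + 10)*191 = (20 + 8*√(1 + √2))*191 = 3820 + 1528*√(1 + √2)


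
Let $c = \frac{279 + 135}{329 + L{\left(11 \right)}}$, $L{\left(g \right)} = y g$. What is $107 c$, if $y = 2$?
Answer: $\frac{4922}{39} \approx 126.21$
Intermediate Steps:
$L{\left(g \right)} = 2 g$
$c = \frac{46}{39}$ ($c = \frac{279 + 135}{329 + 2 \cdot 11} = \frac{414}{329 + 22} = \frac{414}{351} = 414 \cdot \frac{1}{351} = \frac{46}{39} \approx 1.1795$)
$107 c = 107 \cdot \frac{46}{39} = \frac{4922}{39}$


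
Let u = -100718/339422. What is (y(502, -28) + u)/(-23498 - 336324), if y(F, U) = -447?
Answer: 37955588/30532875721 ≈ 0.0012431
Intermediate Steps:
u = -50359/169711 (u = -100718*1/339422 = -50359/169711 ≈ -0.29673)
(y(502, -28) + u)/(-23498 - 336324) = (-447 - 50359/169711)/(-23498 - 336324) = -75911176/169711/(-359822) = -75911176/169711*(-1/359822) = 37955588/30532875721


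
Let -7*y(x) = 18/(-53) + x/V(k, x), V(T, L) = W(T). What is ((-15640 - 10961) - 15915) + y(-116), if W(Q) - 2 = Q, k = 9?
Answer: -173501450/4081 ≈ -42514.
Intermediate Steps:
W(Q) = 2 + Q
V(T, L) = 2 + T
y(x) = 18/371 - x/77 (y(x) = -(18/(-53) + x/(2 + 9))/7 = -(18*(-1/53) + x/11)/7 = -(-18/53 + x*(1/11))/7 = -(-18/53 + x/11)/7 = 18/371 - x/77)
((-15640 - 10961) - 15915) + y(-116) = ((-15640 - 10961) - 15915) + (18/371 - 1/77*(-116)) = (-26601 - 15915) + (18/371 + 116/77) = -42516 + 6346/4081 = -173501450/4081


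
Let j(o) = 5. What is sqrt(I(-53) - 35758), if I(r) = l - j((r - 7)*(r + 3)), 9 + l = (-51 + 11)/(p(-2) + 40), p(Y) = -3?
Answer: 2*I*sqrt(12243337)/37 ≈ 189.14*I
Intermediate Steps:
l = -373/37 (l = -9 + (-51 + 11)/(-3 + 40) = -9 - 40/37 = -373/37 ≈ -10.081)
I(r) = -558/37 (I(r) = -373/37 - 1*5 = -373/37 - 5 = -558/37)
sqrt(I(-53) - 35758) = sqrt(-558/37 - 35758) = sqrt(-1323604/37) = 2*I*sqrt(12243337)/37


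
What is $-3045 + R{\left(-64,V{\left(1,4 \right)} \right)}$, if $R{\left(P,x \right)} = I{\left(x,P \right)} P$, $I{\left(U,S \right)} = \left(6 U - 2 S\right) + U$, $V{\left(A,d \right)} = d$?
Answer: $-13029$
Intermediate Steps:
$I{\left(U,S \right)} = - 2 S + 7 U$ ($I{\left(U,S \right)} = \left(- 2 S + 6 U\right) + U = - 2 S + 7 U$)
$R{\left(P,x \right)} = P \left(- 2 P + 7 x\right)$ ($R{\left(P,x \right)} = \left(- 2 P + 7 x\right) P = P \left(- 2 P + 7 x\right)$)
$-3045 + R{\left(-64,V{\left(1,4 \right)} \right)} = -3045 - 64 \left(\left(-2\right) \left(-64\right) + 7 \cdot 4\right) = -3045 - 64 \left(128 + 28\right) = -3045 - 9984 = -13029$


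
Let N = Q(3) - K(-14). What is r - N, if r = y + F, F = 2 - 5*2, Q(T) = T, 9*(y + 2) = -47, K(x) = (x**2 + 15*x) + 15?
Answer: -155/9 ≈ -17.222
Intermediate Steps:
K(x) = 15 + x**2 + 15*x
y = -65/9 (y = -2 + (1/9)*(-47) = -2 - 47/9 = -65/9 ≈ -7.2222)
F = -8 (F = 2 - 10 = -8)
N = 2 (N = 3 - (15 + (-14)**2 + 15*(-14)) = 3 - (15 + 196 - 210) = 3 - 1*1 = 3 - 1 = 2)
r = -137/9 (r = -65/9 - 8 = -137/9 ≈ -15.222)
r - N = -137/9 - 1*2 = -137/9 - 2 = -155/9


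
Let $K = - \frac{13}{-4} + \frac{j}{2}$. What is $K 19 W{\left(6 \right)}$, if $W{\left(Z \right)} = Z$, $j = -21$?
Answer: $- \frac{1653}{2} \approx -826.5$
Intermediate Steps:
$K = - \frac{29}{4}$ ($K = - \frac{13}{-4} - \frac{21}{2} = \left(-13\right) \left(- \frac{1}{4}\right) - \frac{21}{2} = \frac{13}{4} - \frac{21}{2} = - \frac{29}{4} \approx -7.25$)
$K 19 W{\left(6 \right)} = \left(- \frac{29}{4}\right) 19 \cdot 6 = \left(- \frac{551}{4}\right) 6 = - \frac{1653}{2}$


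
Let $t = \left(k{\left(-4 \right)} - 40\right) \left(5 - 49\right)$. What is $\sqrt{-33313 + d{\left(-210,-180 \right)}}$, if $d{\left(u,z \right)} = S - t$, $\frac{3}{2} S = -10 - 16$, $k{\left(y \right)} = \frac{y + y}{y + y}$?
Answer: $\frac{i \sqrt{315417}}{3} \approx 187.21 i$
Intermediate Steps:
$k{\left(y \right)} = 1$ ($k{\left(y \right)} = \frac{2 y}{2 y} = 2 y \frac{1}{2 y} = 1$)
$t = 1716$ ($t = \left(1 - 40\right) \left(5 - 49\right) = \left(-39\right) \left(-44\right) = 1716$)
$S = - \frac{52}{3}$ ($S = \frac{2 \left(-10 - 16\right)}{3} = \frac{2}{3} \left(-26\right) = - \frac{52}{3} \approx -17.333$)
$d{\left(u,z \right)} = - \frac{5200}{3}$ ($d{\left(u,z \right)} = - \frac{52}{3} - 1716 = - \frac{5200}{3}$)
$\sqrt{-33313 + d{\left(-210,-180 \right)}} = \sqrt{-33313 - \frac{5200}{3}} = \sqrt{- \frac{105139}{3}} = \frac{i \sqrt{315417}}{3}$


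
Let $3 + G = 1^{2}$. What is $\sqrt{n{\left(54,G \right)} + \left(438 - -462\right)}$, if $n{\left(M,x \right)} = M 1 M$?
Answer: $6 \sqrt{106} \approx 61.774$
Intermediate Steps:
$G = -2$ ($G = -3 + 1^{2} = -3 + 1 = -2$)
$n{\left(M,x \right)} = M^{2}$ ($n{\left(M,x \right)} = M M = M^{2}$)
$\sqrt{n{\left(54,G \right)} + \left(438 - -462\right)} = \sqrt{54^{2} + \left(438 - -462\right)} = \sqrt{2916 + \left(438 + 462\right)} = \sqrt{2916 + 900} = \sqrt{3816} = 6 \sqrt{106}$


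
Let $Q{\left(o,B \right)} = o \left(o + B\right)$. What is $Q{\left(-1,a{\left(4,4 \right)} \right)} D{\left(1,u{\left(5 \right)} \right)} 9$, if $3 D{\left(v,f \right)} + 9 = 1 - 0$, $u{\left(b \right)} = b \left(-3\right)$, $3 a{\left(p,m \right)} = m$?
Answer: $8$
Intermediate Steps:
$a{\left(p,m \right)} = \frac{m}{3}$
$u{\left(b \right)} = - 3 b$
$Q{\left(o,B \right)} = o \left(B + o\right)$
$D{\left(v,f \right)} = - \frac{8}{3}$ ($D{\left(v,f \right)} = -3 + \frac{1 - 0}{3} = -3 + \frac{1 + 0}{3} = -3 + \frac{1}{3} \cdot 1 = -3 + \frac{1}{3} = - \frac{8}{3}$)
$Q{\left(-1,a{\left(4,4 \right)} \right)} D{\left(1,u{\left(5 \right)} \right)} 9 = - (\frac{1}{3} \cdot 4 - 1) \left(- \frac{8}{3}\right) 9 = - (\frac{4}{3} - 1) \left(- \frac{8}{3}\right) 9 = \left(-1\right) \frac{1}{3} \left(- \frac{8}{3}\right) 9 = \left(- \frac{1}{3}\right) \left(- \frac{8}{3}\right) 9 = \frac{8}{9} \cdot 9 = 8$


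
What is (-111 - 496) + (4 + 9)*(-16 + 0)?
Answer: -815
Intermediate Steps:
(-111 - 496) + (4 + 9)*(-16 + 0) = -607 + 13*(-16) = -607 - 208 = -815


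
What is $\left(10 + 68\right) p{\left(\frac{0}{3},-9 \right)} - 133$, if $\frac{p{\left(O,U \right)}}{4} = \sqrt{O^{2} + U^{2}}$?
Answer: $2675$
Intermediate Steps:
$p{\left(O,U \right)} = 4 \sqrt{O^{2} + U^{2}}$
$\left(10 + 68\right) p{\left(\frac{0}{3},-9 \right)} - 133 = \left(10 + 68\right) 4 \sqrt{\left(\frac{0}{3}\right)^{2} + \left(-9\right)^{2}} - 133 = 78 \cdot 4 \sqrt{\left(0 \cdot \frac{1}{3}\right)^{2} + 81} - 133 = 78 \cdot 4 \sqrt{0^{2} + 81} - 133 = 78 \cdot 4 \sqrt{0 + 81} - 133 = 78 \cdot 4 \sqrt{81} - 133 = 78 \cdot 4 \cdot 9 - 133 = 78 \cdot 36 - 133 = 2808 - 133 = 2675$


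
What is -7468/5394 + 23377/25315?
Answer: -31478441/68274555 ≈ -0.46106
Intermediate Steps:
-7468/5394 + 23377/25315 = -7468*1/5394 + 23377*(1/25315) = -3734/2697 + 23377/25315 = -31478441/68274555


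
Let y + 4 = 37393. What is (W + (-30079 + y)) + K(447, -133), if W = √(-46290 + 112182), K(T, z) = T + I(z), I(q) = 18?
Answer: 7775 + 34*√57 ≈ 8031.7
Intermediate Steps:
y = 37389 (y = -4 + 37393 = 37389)
K(T, z) = 18 + T (K(T, z) = T + 18 = 18 + T)
W = 34*√57 (W = √65892 = 34*√57 ≈ 256.69)
(W + (-30079 + y)) + K(447, -133) = (34*√57 + (-30079 + 37389)) + (18 + 447) = (34*√57 + 7310) + 465 = (7310 + 34*√57) + 465 = 7775 + 34*√57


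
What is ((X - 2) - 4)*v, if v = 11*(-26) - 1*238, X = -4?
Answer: 5240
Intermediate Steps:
v = -524 (v = -286 - 238 = -524)
((X - 2) - 4)*v = ((-4 - 2) - 4)*(-524) = (-6 - 4)*(-524) = -10*(-524) = 5240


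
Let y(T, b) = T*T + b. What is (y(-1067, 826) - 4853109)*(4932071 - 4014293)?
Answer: -3408438429732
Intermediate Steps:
y(T, b) = b + T² (y(T, b) = T² + b = b + T²)
(y(-1067, 826) - 4853109)*(4932071 - 4014293) = ((826 + (-1067)²) - 4853109)*(4932071 - 4014293) = ((826 + 1138489) - 4853109)*917778 = (1139315 - 4853109)*917778 = -3713794*917778 = -3408438429732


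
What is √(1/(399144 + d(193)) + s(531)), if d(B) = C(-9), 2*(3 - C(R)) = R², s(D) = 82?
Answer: 2*√13061452263171/798213 ≈ 9.0554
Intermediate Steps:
C(R) = 3 - R²/2
d(B) = -75/2 (d(B) = 3 - ½*(-9)² = 3 - ½*81 = 3 - 81/2 = -75/2)
√(1/(399144 + d(193)) + s(531)) = √(1/(399144 - 75/2) + 82) = √(1/(798213/2) + 82) = √(2/798213 + 82) = √(65453468/798213) = 2*√13061452263171/798213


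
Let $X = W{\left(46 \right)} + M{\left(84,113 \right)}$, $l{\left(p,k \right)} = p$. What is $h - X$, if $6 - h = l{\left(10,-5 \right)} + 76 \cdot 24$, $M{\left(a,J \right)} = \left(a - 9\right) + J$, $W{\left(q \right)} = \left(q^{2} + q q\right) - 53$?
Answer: $-6195$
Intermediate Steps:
$W{\left(q \right)} = -53 + 2 q^{2}$ ($W{\left(q \right)} = \left(q^{2} + q^{2}\right) - 53 = 2 q^{2} - 53 = -53 + 2 q^{2}$)
$M{\left(a,J \right)} = -9 + J + a$ ($M{\left(a,J \right)} = \left(-9 + a\right) + J = -9 + J + a$)
$X = 4367$ ($X = \left(-53 + 2 \cdot 46^{2}\right) + \left(-9 + 113 + 84\right) = \left(-53 + 2 \cdot 2116\right) + 188 = \left(-53 + 4232\right) + 188 = 4179 + 188 = 4367$)
$h = -1828$ ($h = 6 - \left(10 + 76 \cdot 24\right) = 6 - \left(10 + 1824\right) = 6 - 1834 = -1828$)
$h - X = -1828 - 4367 = -6195$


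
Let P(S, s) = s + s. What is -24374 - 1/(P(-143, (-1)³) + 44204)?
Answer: -1077379549/44202 ≈ -24374.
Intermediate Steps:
P(S, s) = 2*s
-24374 - 1/(P(-143, (-1)³) + 44204) = -24374 - 1/(2*(-1)³ + 44204) = -24374 - 1/(2*(-1) + 44204) = -24374 - 1/(-2 + 44204) = -24374 - 1/44202 = -1077379549/44202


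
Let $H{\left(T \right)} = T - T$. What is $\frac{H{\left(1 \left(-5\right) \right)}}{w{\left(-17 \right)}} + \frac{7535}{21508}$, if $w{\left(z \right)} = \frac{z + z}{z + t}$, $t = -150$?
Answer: $\frac{7535}{21508} \approx 0.35033$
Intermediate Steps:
$w{\left(z \right)} = \frac{2 z}{-150 + z}$ ($w{\left(z \right)} = \frac{z + z}{z - 150} = \frac{2 z}{-150 + z}$)
$H{\left(T \right)} = 0$
$\frac{H{\left(1 \left(-5\right) \right)}}{w{\left(-17 \right)}} + \frac{7535}{21508} = \frac{0}{2 \left(-17\right) \frac{1}{-150 - 17}} + \frac{7535}{21508} = \frac{0}{2 \left(-17\right) \frac{1}{-167}} + 7535 \cdot \frac{1}{21508} = \frac{0}{2 \left(-17\right) \left(- \frac{1}{167}\right)} + \frac{7535}{21508} = \frac{0}{\frac{34}{167}} + \frac{7535}{21508} = 0 \cdot \frac{167}{34} + \frac{7535}{21508} = 0 + \frac{7535}{21508} = \frac{7535}{21508}$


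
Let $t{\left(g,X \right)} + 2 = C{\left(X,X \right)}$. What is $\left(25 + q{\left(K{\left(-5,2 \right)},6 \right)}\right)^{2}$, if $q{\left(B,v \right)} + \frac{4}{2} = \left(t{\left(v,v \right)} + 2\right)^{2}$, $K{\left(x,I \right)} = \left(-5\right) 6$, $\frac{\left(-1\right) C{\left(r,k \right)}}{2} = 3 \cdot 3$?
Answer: $120409$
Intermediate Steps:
$C{\left(r,k \right)} = -18$ ($C{\left(r,k \right)} = - 2 \cdot 3 \cdot 3 = \left(-2\right) 9 = -18$)
$t{\left(g,X \right)} = -20$ ($t{\left(g,X \right)} = -2 - 18 = -20$)
$K{\left(x,I \right)} = -30$
$q{\left(B,v \right)} = 322$ ($q{\left(B,v \right)} = -2 + \left(-20 + 2\right)^{2} = -2 + \left(-18\right)^{2} = -2 + 324 = 322$)
$\left(25 + q{\left(K{\left(-5,2 \right)},6 \right)}\right)^{2} = \left(25 + 322\right)^{2} = 347^{2} = 120409$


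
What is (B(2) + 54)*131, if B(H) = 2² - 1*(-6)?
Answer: 8384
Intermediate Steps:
B(H) = 10 (B(H) = 4 + 6 = 10)
(B(2) + 54)*131 = (10 + 54)*131 = 64*131 = 8384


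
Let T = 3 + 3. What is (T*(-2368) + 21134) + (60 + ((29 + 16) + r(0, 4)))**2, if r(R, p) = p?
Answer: 18807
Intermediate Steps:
T = 6
(T*(-2368) + 21134) + (60 + ((29 + 16) + r(0, 4)))**2 = (6*(-2368) + 21134) + (60 + ((29 + 16) + 4))**2 = (-14208 + 21134) + (60 + (45 + 4))**2 = 6926 + (60 + 49)**2 = 6926 + 109**2 = 6926 + 11881 = 18807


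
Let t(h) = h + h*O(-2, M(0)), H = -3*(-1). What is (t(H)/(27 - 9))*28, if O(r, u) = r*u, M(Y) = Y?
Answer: 14/3 ≈ 4.6667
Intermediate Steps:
H = 3
t(h) = h (t(h) = h + h*(-2*0) = h + h*0 = h + 0 = h)
(t(H)/(27 - 9))*28 = (3/(27 - 9))*28 = (3/18)*28 = (3*(1/18))*28 = (⅙)*28 = 14/3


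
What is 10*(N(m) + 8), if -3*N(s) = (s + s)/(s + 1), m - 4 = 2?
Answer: 520/7 ≈ 74.286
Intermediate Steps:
m = 6 (m = 4 + 2 = 6)
N(s) = -2*s/(3*(1 + s)) (N(s) = -(s + s)/(3*(s + 1)) = -2*s/(3*(1 + s)))
10*(N(m) + 8) = 10*(-2*6/(3 + 3*6) + 8) = 10*(-2*6/(3 + 18) + 8) = 10*(-2*6/21 + 8) = 10*(-2*6*1/21 + 8) = 10*(-4/7 + 8) = 10*(52/7) = 520/7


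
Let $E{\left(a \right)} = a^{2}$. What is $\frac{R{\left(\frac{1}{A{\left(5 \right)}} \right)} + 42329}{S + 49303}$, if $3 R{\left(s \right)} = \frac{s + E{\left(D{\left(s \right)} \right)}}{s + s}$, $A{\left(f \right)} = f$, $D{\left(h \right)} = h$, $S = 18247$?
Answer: $\frac{105823}{168875} \approx 0.62663$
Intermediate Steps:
$R{\left(s \right)} = \frac{s + s^{2}}{6 s}$ ($R{\left(s \right)} = \frac{\left(s + s^{2}\right) \frac{1}{s + s}}{3} = \frac{\left(s + s^{2}\right) \frac{1}{2 s}}{3} = \frac{\frac{1}{2} \frac{1}{s} \left(s + s^{2}\right)}{3} = \frac{s + s^{2}}{6 s}$)
$\frac{R{\left(\frac{1}{A{\left(5 \right)}} \right)} + 42329}{S + 49303} = \frac{\left(\frac{1}{6} + \frac{1}{6 \cdot 5}\right) + 42329}{18247 + 49303} = \frac{\left(\frac{1}{6} + \frac{1}{6} \cdot \frac{1}{5}\right) + 42329}{67550} = \left(\left(\frac{1}{6} + \frac{1}{30}\right) + 42329\right) \frac{1}{67550} = \left(\frac{1}{5} + 42329\right) \frac{1}{67550} = \frac{211646}{5} \cdot \frac{1}{67550} = \frac{105823}{168875}$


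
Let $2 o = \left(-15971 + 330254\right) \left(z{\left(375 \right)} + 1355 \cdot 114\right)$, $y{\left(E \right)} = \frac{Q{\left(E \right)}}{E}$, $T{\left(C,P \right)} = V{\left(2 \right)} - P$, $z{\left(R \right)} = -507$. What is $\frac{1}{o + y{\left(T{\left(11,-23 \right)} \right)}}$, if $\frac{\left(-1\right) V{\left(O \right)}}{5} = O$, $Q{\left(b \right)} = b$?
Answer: $\frac{2}{48387953531} \approx 4.1333 \cdot 10^{-11}$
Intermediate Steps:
$V{\left(O \right)} = - 5 O$
$T{\left(C,P \right)} = -10 - P$ ($T{\left(C,P \right)} = \left(-5\right) 2 - P = -10 - P$)
$y{\left(E \right)} = 1$ ($y{\left(E \right)} = \frac{E}{E} = 1$)
$o = \frac{48387953529}{2}$ ($o = \frac{\left(-15971 + 330254\right) \left(-507 + 1355 \cdot 114\right)}{2} = \frac{314283 \left(-507 + 154470\right)}{2} = \frac{314283 \cdot 153963}{2} = \frac{1}{2} \cdot 48387953529 = \frac{48387953529}{2} \approx 2.4194 \cdot 10^{10}$)
$\frac{1}{o + y{\left(T{\left(11,-23 \right)} \right)}} = \frac{1}{\frac{48387953529}{2} + 1} = \frac{1}{\frac{48387953531}{2}} = \frac{2}{48387953531}$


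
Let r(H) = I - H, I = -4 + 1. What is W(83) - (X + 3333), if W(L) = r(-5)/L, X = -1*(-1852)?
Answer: -430353/83 ≈ -5185.0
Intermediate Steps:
I = -3
X = 1852
r(H) = -3 - H
W(L) = 2/L (W(L) = (-3 - 1*(-5))/L = (-3 + 5)/L = 2/L)
W(83) - (X + 3333) = 2/83 - (1852 + 3333) = 2*(1/83) - 1*5185 = 2/83 - 5185 = -430353/83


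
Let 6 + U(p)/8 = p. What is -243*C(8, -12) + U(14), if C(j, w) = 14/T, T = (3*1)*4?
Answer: -439/2 ≈ -219.50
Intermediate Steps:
T = 12 (T = 3*4 = 12)
U(p) = -48 + 8*p
C(j, w) = 7/6 (C(j, w) = 14/12 = 14*(1/12) = 7/6)
-243*C(8, -12) + U(14) = -243*7/6 + (-48 + 8*14) = -567/2 + (-48 + 112) = -567/2 + 64 = -439/2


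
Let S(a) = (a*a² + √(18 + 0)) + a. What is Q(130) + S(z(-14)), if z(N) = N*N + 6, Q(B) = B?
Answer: 8242740 + 3*√2 ≈ 8.2427e+6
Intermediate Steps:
z(N) = 6 + N² (z(N) = N² + 6 = 6 + N²)
S(a) = a + a³ + 3*√2 (S(a) = (a³ + √18) + a = (a³ + 3*√2) + a = a + a³ + 3*√2)
Q(130) + S(z(-14)) = 130 + ((6 + (-14)²) + (6 + (-14)²)³ + 3*√2) = 130 + ((6 + 196) + (6 + 196)³ + 3*√2) = 130 + (202 + 202³ + 3*√2) = 130 + (202 + 8242408 + 3*√2) = 130 + (8242610 + 3*√2) = 8242740 + 3*√2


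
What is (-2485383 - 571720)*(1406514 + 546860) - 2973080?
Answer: -5971668488602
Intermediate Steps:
(-2485383 - 571720)*(1406514 + 546860) - 2973080 = -3057103*1953374 - 2973080 = -5971665515522 - 2973080 = -5971668488602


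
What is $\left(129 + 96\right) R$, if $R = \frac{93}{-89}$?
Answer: $- \frac{20925}{89} \approx -235.11$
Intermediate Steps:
$R = - \frac{93}{89}$ ($R = 93 \left(- \frac{1}{89}\right) = - \frac{93}{89} \approx -1.0449$)
$\left(129 + 96\right) R = \left(129 + 96\right) \left(- \frac{93}{89}\right) = 225 \left(- \frac{93}{89}\right) = - \frac{20925}{89}$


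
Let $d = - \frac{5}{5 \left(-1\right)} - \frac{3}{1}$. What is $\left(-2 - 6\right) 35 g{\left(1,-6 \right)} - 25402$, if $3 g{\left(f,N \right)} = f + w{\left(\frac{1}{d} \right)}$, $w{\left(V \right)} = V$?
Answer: $- \frac{76346}{3} \approx -25449.0$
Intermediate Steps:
$d = -2$ ($d = - \frac{5}{-5} - 3 = \left(-5\right) \left(- \frac{1}{5}\right) - 3 = 1 - 3 = -2$)
$g{\left(f,N \right)} = - \frac{1}{6} + \frac{f}{3}$ ($g{\left(f,N \right)} = \frac{f + \frac{1}{-2}}{3} = \frac{f - \frac{1}{2}}{3} = \frac{- \frac{1}{2} + f}{3} = - \frac{1}{6} + \frac{f}{3}$)
$\left(-2 - 6\right) 35 g{\left(1,-6 \right)} - 25402 = \left(-2 - 6\right) 35 \left(- \frac{1}{6} + \frac{1}{3} \cdot 1\right) - 25402 = \left(-2 - 6\right) 35 \left(- \frac{1}{6} + \frac{1}{3}\right) - 25402 = \left(-8\right) 35 \cdot \frac{1}{6} - 25402 = \left(-280\right) \frac{1}{6} - 25402 = - \frac{140}{3} - 25402 = - \frac{76346}{3}$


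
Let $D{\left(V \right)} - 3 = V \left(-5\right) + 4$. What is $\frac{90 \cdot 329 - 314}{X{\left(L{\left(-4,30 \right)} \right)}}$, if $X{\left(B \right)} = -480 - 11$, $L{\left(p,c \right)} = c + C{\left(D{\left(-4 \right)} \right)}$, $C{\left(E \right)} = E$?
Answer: $- \frac{29296}{491} \approx -59.666$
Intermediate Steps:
$D{\left(V \right)} = 7 - 5 V$ ($D{\left(V \right)} = 3 + \left(V \left(-5\right) + 4\right) = 3 - \left(-4 + 5 V\right) = 7 - 5 V$)
$L{\left(p,c \right)} = 27 + c$ ($L{\left(p,c \right)} = c + \left(7 - -20\right) = c + \left(7 + 20\right) = c + 27 = 27 + c$)
$X{\left(B \right)} = -491$ ($X{\left(B \right)} = -480 - 11 = -491$)
$\frac{90 \cdot 329 - 314}{X{\left(L{\left(-4,30 \right)} \right)}} = \frac{90 \cdot 329 - 314}{-491} = \left(29610 - 314\right) \left(- \frac{1}{491}\right) = 29296 \left(- \frac{1}{491}\right) = - \frac{29296}{491}$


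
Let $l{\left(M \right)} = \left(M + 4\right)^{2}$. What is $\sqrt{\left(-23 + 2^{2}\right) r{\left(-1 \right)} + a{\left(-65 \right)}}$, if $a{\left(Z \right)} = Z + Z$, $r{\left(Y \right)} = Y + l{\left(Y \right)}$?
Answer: $i \sqrt{282} \approx 16.793 i$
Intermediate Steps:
$l{\left(M \right)} = \left(4 + M\right)^{2}$
$r{\left(Y \right)} = Y + \left(4 + Y\right)^{2}$
$a{\left(Z \right)} = 2 Z$
$\sqrt{\left(-23 + 2^{2}\right) r{\left(-1 \right)} + a{\left(-65 \right)}} = \sqrt{\left(-23 + 2^{2}\right) \left(-1 + \left(4 - 1\right)^{2}\right) + 2 \left(-65\right)} = \sqrt{\left(-23 + 4\right) \left(-1 + 3^{2}\right) - 130} = \sqrt{- 19 \left(-1 + 9\right) - 130} = \sqrt{\left(-19\right) 8 - 130} = \sqrt{-152 - 130} = \sqrt{-282} = i \sqrt{282}$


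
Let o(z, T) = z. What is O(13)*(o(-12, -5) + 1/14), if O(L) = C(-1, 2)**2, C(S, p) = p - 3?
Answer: -167/14 ≈ -11.929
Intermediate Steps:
C(S, p) = -3 + p
O(L) = 1 (O(L) = (-3 + 2)**2 = (-1)**2 = 1)
O(13)*(o(-12, -5) + 1/14) = 1*(-12 + 1/14) = 1*(-167/14) = -167/14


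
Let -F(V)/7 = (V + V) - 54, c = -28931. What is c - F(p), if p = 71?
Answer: -28315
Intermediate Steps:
F(V) = 378 - 14*V (F(V) = -7*((V + V) - 54) = -7*(2*V - 54) = -7*(-54 + 2*V) = 378 - 14*V)
c - F(p) = -28931 - (378 - 14*71) = -28931 - (378 - 994) = -28931 - 1*(-616) = -28931 + 616 = -28315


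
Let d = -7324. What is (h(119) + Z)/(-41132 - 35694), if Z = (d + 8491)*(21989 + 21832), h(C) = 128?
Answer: -51139235/76826 ≈ -665.65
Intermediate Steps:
Z = 51139107 (Z = (-7324 + 8491)*(21989 + 21832) = 1167*43821 = 51139107)
(h(119) + Z)/(-41132 - 35694) = (128 + 51139107)/(-41132 - 35694) = 51139235/(-76826) = 51139235*(-1/76826) = -51139235/76826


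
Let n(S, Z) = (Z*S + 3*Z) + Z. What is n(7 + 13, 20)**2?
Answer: 230400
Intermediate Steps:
n(S, Z) = 4*Z + S*Z (n(S, Z) = (S*Z + 3*Z) + Z = (3*Z + S*Z) + Z = 4*Z + S*Z)
n(7 + 13, 20)**2 = (20*(4 + (7 + 13)))**2 = (20*(4 + 20))**2 = (20*24)**2 = 480**2 = 230400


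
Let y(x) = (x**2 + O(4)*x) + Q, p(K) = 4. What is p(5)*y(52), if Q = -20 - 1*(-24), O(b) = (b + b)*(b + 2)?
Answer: 20816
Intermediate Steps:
O(b) = 2*b*(2 + b) (O(b) = (2*b)*(2 + b) = 2*b*(2 + b))
Q = 4 (Q = -20 + 24 = 4)
y(x) = 4 + x**2 + 48*x (y(x) = (x**2 + (2*4*(2 + 4))*x) + 4 = (x**2 + (2*4*6)*x) + 4 = (x**2 + 48*x) + 4 = 4 + x**2 + 48*x)
p(5)*y(52) = 4*(4 + 52**2 + 48*52) = 4*(4 + 2704 + 2496) = 4*5204 = 20816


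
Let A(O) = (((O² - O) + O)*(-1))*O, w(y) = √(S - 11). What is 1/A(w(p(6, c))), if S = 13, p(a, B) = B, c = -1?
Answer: -√2/4 ≈ -0.35355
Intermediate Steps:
w(y) = √2 (w(y) = √(13 - 11) = √2)
A(O) = -O³ (A(O) = (O²*(-1))*O = (-O²)*O = -O³)
1/A(w(p(6, c))) = 1/(-(√2)³) = 1/(-2*√2) = -√2/4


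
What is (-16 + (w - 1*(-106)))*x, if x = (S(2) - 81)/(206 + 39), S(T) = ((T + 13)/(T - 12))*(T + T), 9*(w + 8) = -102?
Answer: -6148/245 ≈ -25.094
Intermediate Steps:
w = -58/3 (w = -8 + (⅑)*(-102) = -8 - 34/3 = -58/3 ≈ -19.333)
S(T) = 2*T*(13 + T)/(-12 + T) (S(T) = ((13 + T)/(-12 + T))*(2*T) = 2*T*(13 + T)/(-12 + T))
x = -87/245 (x = (2*2*(13 + 2)/(-12 + 2) - 81)/(206 + 39) = (2*2*15/(-10) - 81)/245 = (2*2*(-⅒)*15 - 81)*(1/245) = (-6 - 81)*(1/245) = -87*1/245 = -87/245 ≈ -0.35510)
(-16 + (w - 1*(-106)))*x = (-16 + (-58/3 - 1*(-106)))*(-87/245) = (-16 + (-58/3 + 106))*(-87/245) = (-16 + 260/3)*(-87/245) = (212/3)*(-87/245) = -6148/245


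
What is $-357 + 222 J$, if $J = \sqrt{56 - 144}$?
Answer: $-357 + 444 i \sqrt{22} \approx -357.0 + 2082.5 i$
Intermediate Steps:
$J = 2 i \sqrt{22}$ ($J = \sqrt{-88} = 2 i \sqrt{22} \approx 9.3808 i$)
$-357 + 222 J = -357 + 222 \cdot 2 i \sqrt{22} = -357 + 444 i \sqrt{22}$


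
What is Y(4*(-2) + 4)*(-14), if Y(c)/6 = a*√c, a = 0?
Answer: 0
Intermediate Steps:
Y(c) = 0 (Y(c) = 6*(0*√c) = 6*0 = 0)
Y(4*(-2) + 4)*(-14) = 0*(-14) = 0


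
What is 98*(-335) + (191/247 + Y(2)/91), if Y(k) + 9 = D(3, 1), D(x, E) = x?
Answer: -56761847/1729 ≈ -32829.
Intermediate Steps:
Y(k) = -6 (Y(k) = -9 + 3 = -6)
98*(-335) + (191/247 + Y(2)/91) = 98*(-335) + (191/247 - 6/91) = -32830 + (191*(1/247) - 6*1/91) = -32830 + (191/247 - 6/91) = -32830 + 1223/1729 = -56761847/1729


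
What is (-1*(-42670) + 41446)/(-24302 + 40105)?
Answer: 84116/15803 ≈ 5.3228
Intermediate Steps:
(-1*(-42670) + 41446)/(-24302 + 40105) = (42670 + 41446)/15803 = 84116*(1/15803) = 84116/15803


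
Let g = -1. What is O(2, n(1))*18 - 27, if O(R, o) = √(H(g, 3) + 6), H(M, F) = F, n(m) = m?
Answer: 27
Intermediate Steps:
O(R, o) = 3 (O(R, o) = √(3 + 6) = √9 = 3)
O(2, n(1))*18 - 27 = 3*18 - 27 = 54 - 27 = 27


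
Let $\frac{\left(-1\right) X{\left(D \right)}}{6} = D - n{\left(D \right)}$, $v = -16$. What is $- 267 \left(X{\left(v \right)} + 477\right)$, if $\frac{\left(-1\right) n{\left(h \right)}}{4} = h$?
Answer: $-255519$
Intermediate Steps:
$n{\left(h \right)} = - 4 h$
$X{\left(D \right)} = - 30 D$ ($X{\left(D \right)} = - 6 \left(D - - 4 D\right) = - 6 \left(D + 4 D\right) = - 6 \cdot 5 D = - 30 D$)
$- 267 \left(X{\left(v \right)} + 477\right) = - 267 \left(\left(-30\right) \left(-16\right) + 477\right) = - 267 \left(480 + 477\right) = \left(-267\right) 957 = -255519$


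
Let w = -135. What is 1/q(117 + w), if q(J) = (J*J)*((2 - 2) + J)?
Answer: -1/5832 ≈ -0.00017147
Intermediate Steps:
q(J) = J³ (q(J) = J²*(0 + J) = J²*J = J³)
1/q(117 + w) = 1/((117 - 135)³) = 1/((-18)³) = 1/(-5832) = -1/5832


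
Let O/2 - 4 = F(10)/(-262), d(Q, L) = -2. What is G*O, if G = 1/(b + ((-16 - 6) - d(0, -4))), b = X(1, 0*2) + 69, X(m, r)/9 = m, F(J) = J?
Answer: 519/3799 ≈ 0.13661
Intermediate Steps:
X(m, r) = 9*m
O = 1038/131 (O = 8 + 2*(10/(-262)) = 8 + 2*(10*(-1/262)) = 8 + 2*(-5/131) = 8 - 10/131 = 1038/131 ≈ 7.9237)
b = 78 (b = 9*1 + 69 = 9 + 69 = 78)
G = 1/58 (G = 1/(78 + ((-16 - 6) - 1*(-2))) = 1/(78 + (-22 + 2)) = 1/(78 - 20) = 1/58 ≈ 0.017241)
G*O = (1/58)*(1038/131) = 519/3799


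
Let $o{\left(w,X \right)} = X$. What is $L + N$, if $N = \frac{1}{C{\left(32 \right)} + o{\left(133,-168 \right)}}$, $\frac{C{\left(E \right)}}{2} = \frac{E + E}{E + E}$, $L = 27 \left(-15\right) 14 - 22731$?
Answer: $- \frac{4714567}{166} \approx -28401.0$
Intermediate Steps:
$L = -28401$ ($L = \left(-405\right) 14 - 22731 = -5670 - 22731 = -28401$)
$C{\left(E \right)} = 2$ ($C{\left(E \right)} = 2 \frac{E + E}{E + E} = 2 \frac{2 E}{2 E} = 2 \cdot 2 E \frac{1}{2 E} = 2 \cdot 1 = 2$)
$N = - \frac{1}{166}$ ($N = \frac{1}{2 - 168} = \frac{1}{-166} = - \frac{1}{166} \approx -0.0060241$)
$L + N = -28401 - \frac{1}{166} = - \frac{4714567}{166}$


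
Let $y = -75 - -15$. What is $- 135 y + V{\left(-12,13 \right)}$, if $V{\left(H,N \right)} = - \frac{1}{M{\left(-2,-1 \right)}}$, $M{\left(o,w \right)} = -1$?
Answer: $8101$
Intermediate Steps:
$V{\left(H,N \right)} = 1$ ($V{\left(H,N \right)} = - \frac{1}{-1} = \left(-1\right) \left(-1\right) = 1$)
$y = -60$ ($y = -75 + 15 = -60$)
$- 135 y + V{\left(-12,13 \right)} = \left(-135\right) \left(-60\right) + 1 = 8100 + 1 = 8101$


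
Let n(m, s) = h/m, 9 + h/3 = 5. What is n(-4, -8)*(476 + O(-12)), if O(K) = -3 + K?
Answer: 1383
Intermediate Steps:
h = -12 (h = -27 + 3*5 = -27 + 15 = -12)
n(m, s) = -12/m
n(-4, -8)*(476 + O(-12)) = (-12/(-4))*(476 + (-3 - 12)) = (-12*(-¼))*(476 - 15) = 3*461 = 1383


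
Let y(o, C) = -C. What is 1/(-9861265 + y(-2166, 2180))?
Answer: -1/9863445 ≈ -1.0138e-7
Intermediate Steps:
1/(-9861265 + y(-2166, 2180)) = 1/(-9861265 - 1*2180) = 1/(-9861265 - 2180) = 1/(-9863445) = -1/9863445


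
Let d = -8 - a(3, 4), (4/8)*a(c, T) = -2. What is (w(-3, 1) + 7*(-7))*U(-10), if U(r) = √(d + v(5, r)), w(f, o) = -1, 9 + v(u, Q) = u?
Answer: -100*I*√2 ≈ -141.42*I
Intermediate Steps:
v(u, Q) = -9 + u
a(c, T) = -4 (a(c, T) = 2*(-2) = -4)
d = -4 (d = -8 - 1*(-4) = -8 + 4 = -4)
U(r) = 2*I*√2 (U(r) = √(-4 + (-9 + 5)) = √(-4 - 4) = √(-8) = 2*I*√2)
(w(-3, 1) + 7*(-7))*U(-10) = (-1 + 7*(-7))*(2*I*√2) = (-1 - 49)*(2*I*√2) = -100*I*√2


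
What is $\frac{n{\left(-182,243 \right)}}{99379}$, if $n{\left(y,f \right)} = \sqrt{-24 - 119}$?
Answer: $\frac{i \sqrt{143}}{99379} \approx 0.00012033 i$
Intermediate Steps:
$n{\left(y,f \right)} = i \sqrt{143}$ ($n{\left(y,f \right)} = \sqrt{-143} = i \sqrt{143}$)
$\frac{n{\left(-182,243 \right)}}{99379} = \frac{i \sqrt{143}}{99379}$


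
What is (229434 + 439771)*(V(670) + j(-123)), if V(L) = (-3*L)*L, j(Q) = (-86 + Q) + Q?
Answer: -901440549560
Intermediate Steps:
j(Q) = -86 + 2*Q
V(L) = -3*L²
(229434 + 439771)*(V(670) + j(-123)) = (229434 + 439771)*(-3*670² + (-86 + 2*(-123))) = 669205*(-3*448900 + (-86 - 246)) = 669205*(-1346700 - 332) = 669205*(-1347032) = -901440549560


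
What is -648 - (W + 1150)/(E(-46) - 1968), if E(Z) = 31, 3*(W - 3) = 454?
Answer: -289355/447 ≈ -647.33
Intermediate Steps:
W = 463/3 (W = 3 + (⅓)*454 = 3 + 454/3 = 463/3 ≈ 154.33)
-648 - (W + 1150)/(E(-46) - 1968) = -648 - (463/3 + 1150)/(31 - 1968) = -648 - 3913/(3*(-1937)) = -648 - 3913*(-1)/(3*1937) = -648 - 1*(-301/447) = -648 + 301/447 = -289355/447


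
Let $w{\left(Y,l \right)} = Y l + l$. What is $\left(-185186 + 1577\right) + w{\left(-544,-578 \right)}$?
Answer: $130245$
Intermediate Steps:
$w{\left(Y,l \right)} = l + Y l$
$\left(-185186 + 1577\right) + w{\left(-544,-578 \right)} = \left(-185186 + 1577\right) - 578 \left(1 - 544\right) = -183609 - -313854 = -183609 + 313854 = 130245$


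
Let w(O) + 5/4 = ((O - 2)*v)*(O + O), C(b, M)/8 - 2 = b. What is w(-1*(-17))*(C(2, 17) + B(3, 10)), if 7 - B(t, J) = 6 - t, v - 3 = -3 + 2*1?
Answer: 36675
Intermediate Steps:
C(b, M) = 16 + 8*b
v = 2 (v = 3 + (-3 + 2*1) = 3 + (-3 + 2) = 3 - 1 = 2)
B(t, J) = 1 + t (B(t, J) = 7 - (6 - t) = 7 + (-6 + t) = 1 + t)
w(O) = -5/4 + 2*O*(-4 + 2*O) (w(O) = -5/4 + ((O - 2)*2)*(O + O) = -5/4 + ((-2 + O)*2)*(2*O) = -5/4 + (-4 + 2*O)*(2*O) = -5/4 + 2*O*(-4 + 2*O))
w(-1*(-17))*(C(2, 17) + B(3, 10)) = (-5/4 - (-8)*(-17) + 4*(-1*(-17))**2)*((16 + 8*2) + (1 + 3)) = (-5/4 - 8*17 + 4*17**2)*((16 + 16) + 4) = (-5/4 - 136 + 4*289)*(32 + 4) = (-5/4 - 136 + 1156)*36 = (4075/4)*36 = 36675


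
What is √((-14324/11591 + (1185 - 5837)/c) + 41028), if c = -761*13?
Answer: 2*√134868361583252385933/114669763 ≈ 202.55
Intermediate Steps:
c = -9893
√((-14324/11591 + (1185 - 5837)/c) + 41028) = √((-14324/11591 + (1185 - 5837)/(-9893)) + 41028) = √((-14324*1/11591 - 4652*(-1/9893)) + 41028) = √((-14324/11591 + 4652/9893) + 41028) = √(-87786000/114669763 + 41028) = √(4704583250364/114669763) = 2*√134868361583252385933/114669763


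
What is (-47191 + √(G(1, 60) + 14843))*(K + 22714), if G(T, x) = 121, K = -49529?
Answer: 1265426665 - 53630*√3741 ≈ 1.2621e+9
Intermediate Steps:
(-47191 + √(G(1, 60) + 14843))*(K + 22714) = (-47191 + √(121 + 14843))*(-49529 + 22714) = (-47191 + √14964)*(-26815) = (-47191 + 2*√3741)*(-26815) = 1265426665 - 53630*√3741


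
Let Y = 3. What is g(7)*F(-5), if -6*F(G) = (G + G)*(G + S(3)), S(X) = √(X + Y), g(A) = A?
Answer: -175/3 + 35*√6/3 ≈ -29.756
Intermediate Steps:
S(X) = √(3 + X) (S(X) = √(X + 3) = √(3 + X))
F(G) = -G*(G + √6)/3 (F(G) = -(G + G)*(G + √(3 + 3))/6 = -2*G*(G + √6)/6 = -G*(G + √6)/3)
g(7)*F(-5) = 7*(-⅓*(-5)*(-5 + √6)) = 7*(-25/3 + 5*√6/3) = -175/3 + 35*√6/3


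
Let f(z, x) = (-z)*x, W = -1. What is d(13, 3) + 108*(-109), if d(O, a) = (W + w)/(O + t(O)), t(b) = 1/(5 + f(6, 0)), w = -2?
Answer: -258989/22 ≈ -11772.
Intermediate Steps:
f(z, x) = -x*z
t(b) = ⅕ (t(b) = 1/(5 - 1*0*6) = 1/(5 + 0) = 1/5 = ⅕)
d(O, a) = -3/(⅕ + O) (d(O, a) = (-1 - 2)/(O + ⅕) = -3/(⅕ + O))
d(13, 3) + 108*(-109) = -15/(1 + 5*13) + 108*(-109) = -15/(1 + 65) - 11772 = -15/66 - 11772 = -15*1/66 - 11772 = -5/22 - 11772 = -258989/22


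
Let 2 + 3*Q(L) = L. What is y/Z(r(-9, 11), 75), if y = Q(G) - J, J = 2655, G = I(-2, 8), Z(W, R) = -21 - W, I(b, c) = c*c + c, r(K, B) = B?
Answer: 7895/96 ≈ 82.240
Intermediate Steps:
I(b, c) = c + c**2 (I(b, c) = c**2 + c = c + c**2)
G = 72 (G = 8*(1 + 8) = 8*9 = 72)
Q(L) = -2/3 + L/3
y = -7895/3 (y = (-2/3 + (1/3)*72) - 1*2655 = (-2/3 + 24) - 2655 = 70/3 - 2655 = -7895/3 ≈ -2631.7)
y/Z(r(-9, 11), 75) = -7895/(3*(-21 - 1*11)) = -7895/(3*(-21 - 11)) = -7895/3/(-32) = -7895/3*(-1/32) = 7895/96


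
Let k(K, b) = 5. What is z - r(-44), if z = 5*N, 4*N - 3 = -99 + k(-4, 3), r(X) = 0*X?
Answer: -455/4 ≈ -113.75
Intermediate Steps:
r(X) = 0
N = -91/4 (N = ¾ + (-99 + 5)/4 = ¾ + (¼)*(-94) = ¾ - 47/2 = -91/4 ≈ -22.750)
z = -455/4 (z = 5*(-91/4) = -455/4 ≈ -113.75)
z - r(-44) = -455/4 - 1*0 = -455/4 + 0 = -455/4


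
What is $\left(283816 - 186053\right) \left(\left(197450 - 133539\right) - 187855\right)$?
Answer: $-12117137272$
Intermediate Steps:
$\left(283816 - 186053\right) \left(\left(197450 - 133539\right) - 187855\right) = 97763 \left(63911 - 187855\right) = 97763 \left(-123944\right) = -12117137272$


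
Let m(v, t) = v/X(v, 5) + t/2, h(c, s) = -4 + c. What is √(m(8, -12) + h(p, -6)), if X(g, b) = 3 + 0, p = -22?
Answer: 2*I*√66/3 ≈ 5.416*I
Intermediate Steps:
X(g, b) = 3
m(v, t) = t/2 + v/3 (m(v, t) = v/3 + t/2 = t/2 + v/3)
√(m(8, -12) + h(p, -6)) = √(((½)*(-12) + (⅓)*8) + (-4 - 22)) = √((-6 + 8/3) - 26) = √(-10/3 - 26) = √(-88/3) = 2*I*√66/3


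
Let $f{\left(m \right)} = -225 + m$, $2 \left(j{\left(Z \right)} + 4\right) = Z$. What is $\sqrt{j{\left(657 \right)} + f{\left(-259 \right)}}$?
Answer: $\frac{i \sqrt{638}}{2} \approx 12.629 i$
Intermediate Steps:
$j{\left(Z \right)} = -4 + \frac{Z}{2}$
$\sqrt{j{\left(657 \right)} + f{\left(-259 \right)}} = \sqrt{\left(-4 + \frac{1}{2} \cdot 657\right) - 484} = \sqrt{\left(-4 + \frac{657}{2}\right) - 484} = \sqrt{\frac{649}{2} - 484} = \sqrt{- \frac{319}{2}} = \frac{i \sqrt{638}}{2}$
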